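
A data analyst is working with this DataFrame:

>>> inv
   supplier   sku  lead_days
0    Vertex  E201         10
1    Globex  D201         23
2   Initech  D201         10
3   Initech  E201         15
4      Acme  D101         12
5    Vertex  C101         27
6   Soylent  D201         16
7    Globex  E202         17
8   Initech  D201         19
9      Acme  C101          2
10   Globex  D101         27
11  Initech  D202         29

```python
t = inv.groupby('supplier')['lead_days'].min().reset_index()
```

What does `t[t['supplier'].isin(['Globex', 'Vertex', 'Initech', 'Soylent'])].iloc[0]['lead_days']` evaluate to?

17

group by supplier, min of lead_days:
supplier
Acme        2
Globex     17
Initech    10
Soylent    16
Vertex     10
Name: lead_days, dtype: int64
reset_index():
  supplier  lead_days
0     Acme          2
1   Globex         17
2  Initech         10
3  Soylent         16
4   Vertex         10
filter rows where supplier in ['Globex', 'Vertex', 'Initech', 'Soylent']:
  supplier  lead_days
1   Globex         17
2  Initech         10
3  Soylent         16
4   Vertex         10
The value at position 0, column 'lead_days' is 17.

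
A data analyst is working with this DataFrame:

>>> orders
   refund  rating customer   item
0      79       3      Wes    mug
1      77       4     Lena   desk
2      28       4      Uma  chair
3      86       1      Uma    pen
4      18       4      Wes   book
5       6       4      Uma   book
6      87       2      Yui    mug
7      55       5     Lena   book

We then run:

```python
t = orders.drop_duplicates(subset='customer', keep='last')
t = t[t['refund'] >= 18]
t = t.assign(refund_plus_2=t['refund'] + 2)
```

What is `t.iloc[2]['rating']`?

drop duplicate customer (keep=last):
   refund  rating customer  item
4      18       4      Wes  book
5       6       4      Uma  book
6      87       2      Yui   mug
7      55       5     Lena  book
filter rows where refund >= 18:
   refund  rating customer  item
4      18       4      Wes  book
6      87       2      Yui   mug
7      55       5     Lena  book
add column refund_plus_2 = t['refund'] + 2:
   refund  rating customer  item  refund_plus_2
4      18       4      Wes  book             20
6      87       2      Yui   mug             89
7      55       5     Lena  book             57
Taking the value at position 2, column 'rating' gives 5.

5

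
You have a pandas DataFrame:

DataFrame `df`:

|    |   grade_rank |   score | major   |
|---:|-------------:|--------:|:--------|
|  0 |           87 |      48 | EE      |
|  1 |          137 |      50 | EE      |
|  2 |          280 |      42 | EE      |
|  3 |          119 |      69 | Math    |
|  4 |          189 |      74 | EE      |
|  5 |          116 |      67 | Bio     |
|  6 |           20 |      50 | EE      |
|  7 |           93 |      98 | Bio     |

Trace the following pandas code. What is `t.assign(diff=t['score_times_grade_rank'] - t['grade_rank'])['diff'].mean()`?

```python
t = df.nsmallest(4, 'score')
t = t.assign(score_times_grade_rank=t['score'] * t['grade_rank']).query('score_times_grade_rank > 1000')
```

7427.33333333

take 4 rows with smallest score:
   grade_rank  score major
2         280     42    EE
0          87     48    EE
1         137     50    EE
6          20     50    EE
add column score_times_grade_rank = t['score'] * t['grade_rank']:
   grade_rank  score major  score_times_grade_rank
2         280     42    EE                   11760
0          87     48    EE                    4176
1         137     50    EE                    6850
6          20     50    EE                    1000
filter rows where score_times_grade_rank > 1000:
   grade_rank  score major  score_times_grade_rank
2         280     42    EE                   11760
0          87     48    EE                    4176
1         137     50    EE                    6850
add column diff = t['score_times_grade_rank'] - t['grade_rank']:
   grade_rank  score major  score_times_grade_rank   diff
2         280     42    EE                   11760  11480
0          87     48    EE                    4176   4089
1         137     50    EE                    6850   6713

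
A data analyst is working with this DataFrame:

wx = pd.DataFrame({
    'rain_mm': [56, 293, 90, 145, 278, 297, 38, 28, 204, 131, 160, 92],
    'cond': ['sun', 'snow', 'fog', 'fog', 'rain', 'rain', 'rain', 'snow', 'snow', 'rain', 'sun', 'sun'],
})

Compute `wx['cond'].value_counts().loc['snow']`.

3

value_counts of cond:
cond
rain    4
sun     3
snow    3
fog     2
Name: count, dtype: int64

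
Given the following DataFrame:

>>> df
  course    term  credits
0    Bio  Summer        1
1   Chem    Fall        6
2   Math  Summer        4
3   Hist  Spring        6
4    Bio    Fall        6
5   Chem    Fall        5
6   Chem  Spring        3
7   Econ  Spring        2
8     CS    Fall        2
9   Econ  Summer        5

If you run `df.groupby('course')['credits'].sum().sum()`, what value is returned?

group by course, sum of credits:
course
Bio      7
CS       2
Chem    14
Econ     7
Hist     6
Math     4
Name: credits, dtype: int64
Then the sum of the resulting series: 40

40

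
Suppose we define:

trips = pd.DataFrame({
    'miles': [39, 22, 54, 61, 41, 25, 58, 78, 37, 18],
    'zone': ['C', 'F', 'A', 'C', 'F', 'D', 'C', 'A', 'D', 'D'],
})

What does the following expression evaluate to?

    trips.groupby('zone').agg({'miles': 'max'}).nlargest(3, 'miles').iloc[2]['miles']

group by zone, max of miles:
      miles
zone       
A        78
C        61
D        37
F        41
take 3 rows with largest miles:
      miles
zone       
A        78
C        61
F        41
Then the value at position 2, column 'miles': 41

41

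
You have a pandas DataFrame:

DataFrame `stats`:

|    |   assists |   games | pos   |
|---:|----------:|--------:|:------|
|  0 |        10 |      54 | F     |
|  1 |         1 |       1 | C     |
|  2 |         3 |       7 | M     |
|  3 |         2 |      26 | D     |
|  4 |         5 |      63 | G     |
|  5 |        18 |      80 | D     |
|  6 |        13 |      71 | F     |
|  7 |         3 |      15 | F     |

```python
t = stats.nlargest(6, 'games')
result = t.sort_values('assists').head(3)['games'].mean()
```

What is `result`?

34.6666666667

take 6 rows with largest games:
   assists  games pos
5       18     80   D
6       13     71   F
4        5     63   G
0       10     54   F
3        2     26   D
7        3     15   F
sort by assists:
   assists  games pos
3        2     26   D
7        3     15   F
4        5     63   G
0       10     54   F
6       13     71   F
5       18     80   D
take first 3 rows:
   assists  games pos
3        2     26   D
7        3     15   F
4        5     63   G
Hence 34.6666666667.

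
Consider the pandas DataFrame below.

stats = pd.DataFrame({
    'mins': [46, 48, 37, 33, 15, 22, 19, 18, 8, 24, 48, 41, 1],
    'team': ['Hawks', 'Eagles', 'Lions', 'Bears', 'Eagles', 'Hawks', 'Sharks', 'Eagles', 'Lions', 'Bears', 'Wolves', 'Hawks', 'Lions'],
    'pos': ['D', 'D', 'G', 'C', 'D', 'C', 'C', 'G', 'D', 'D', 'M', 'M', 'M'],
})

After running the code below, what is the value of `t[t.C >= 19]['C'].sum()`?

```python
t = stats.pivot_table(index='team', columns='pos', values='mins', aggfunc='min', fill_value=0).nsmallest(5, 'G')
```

pivot: rows=team, cols=pos, min(mins):
pos      C   D   G   M
team                  
Bears   33  24   0   0
Eagles   0  15  18   0
Hawks   22  46   0  41
Lions    0   8  37   1
Sharks  19   0   0   0
Wolves   0   0   0  48
take 5 rows with smallest G:
pos      C   D   G   M
team                  
Bears   33  24   0   0
Hawks   22  46   0  41
Sharks  19   0   0   0
Wolves   0   0   0  48
Eagles   0  15  18   0
filter rows where C >= 19:
pos      C   D  G   M
team                 
Bears   33  24  0   0
Hawks   22  46  0  41
Sharks  19   0  0   0
So sum() = 74.

74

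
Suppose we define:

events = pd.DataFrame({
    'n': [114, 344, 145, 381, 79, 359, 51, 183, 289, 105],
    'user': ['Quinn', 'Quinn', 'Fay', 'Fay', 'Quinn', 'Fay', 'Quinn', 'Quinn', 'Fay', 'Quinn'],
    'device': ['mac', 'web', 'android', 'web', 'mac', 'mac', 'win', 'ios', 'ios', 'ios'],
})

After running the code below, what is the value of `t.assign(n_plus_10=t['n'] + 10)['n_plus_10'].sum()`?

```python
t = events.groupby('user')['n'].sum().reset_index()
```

group by user, sum of n:
user
Fay      1174
Quinn     876
Name: n, dtype: int64
reset_index():
    user     n
0    Fay  1174
1  Quinn   876
add column n_plus_10 = t['n'] + 10:
    user     n  n_plus_10
0    Fay  1174       1184
1  Quinn   876        886
Hence 2070.

2070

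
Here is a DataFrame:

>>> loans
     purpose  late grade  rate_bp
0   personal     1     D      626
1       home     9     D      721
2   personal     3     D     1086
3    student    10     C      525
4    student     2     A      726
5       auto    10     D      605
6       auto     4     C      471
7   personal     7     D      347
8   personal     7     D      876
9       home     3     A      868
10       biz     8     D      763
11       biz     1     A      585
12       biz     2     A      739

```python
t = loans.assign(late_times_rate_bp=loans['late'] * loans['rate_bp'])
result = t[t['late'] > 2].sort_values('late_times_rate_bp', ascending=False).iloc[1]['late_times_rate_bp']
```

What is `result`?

6132

add column late_times_rate_bp = loans['late'] * loans['rate_bp']:
     purpose  late grade  rate_bp  late_times_rate_bp
0   personal     1     D      626                 626
1       home     9     D      721                6489
2   personal     3     D     1086                3258
3    student    10     C      525                5250
4    student     2     A      726                1452
5       auto    10     D      605                6050
6       auto     4     C      471                1884
7   personal     7     D      347                2429
8   personal     7     D      876                6132
9       home     3     A      868                2604
10       biz     8     D      763                6104
11       biz     1     A      585                 585
12       biz     2     A      739                1478
filter rows where late > 2:
     purpose  late grade  rate_bp  late_times_rate_bp
1       home     9     D      721                6489
2   personal     3     D     1086                3258
3    student    10     C      525                5250
5       auto    10     D      605                6050
6       auto     4     C      471                1884
7   personal     7     D      347                2429
8   personal     7     D      876                6132
9       home     3     A      868                2604
10       biz     8     D      763                6104
sort by late_times_rate_bp descending:
     purpose  late grade  rate_bp  late_times_rate_bp
1       home     9     D      721                6489
8   personal     7     D      876                6132
10       biz     8     D      763                6104
5       auto    10     D      605                6050
3    student    10     C      525                5250
2   personal     3     D     1086                3258
9       home     3     A      868                2604
7   personal     7     D      347                2429
6       auto     4     C      471                1884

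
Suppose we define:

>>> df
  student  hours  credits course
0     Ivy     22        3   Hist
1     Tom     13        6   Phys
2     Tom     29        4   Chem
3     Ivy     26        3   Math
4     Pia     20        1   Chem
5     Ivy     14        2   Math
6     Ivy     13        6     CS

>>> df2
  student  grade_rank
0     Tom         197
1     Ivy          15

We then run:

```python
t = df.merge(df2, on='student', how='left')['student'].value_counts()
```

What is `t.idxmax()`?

Ivy

merge on 'student' (how='left') → 7 rows:
  student  hours  credits course  grade_rank
0     Ivy     22        3   Hist        15.0
1     Tom     13        6   Phys       197.0
2     Tom     29        4   Chem       197.0
3     Ivy     26        3   Math        15.0
4     Pia     20        1   Chem         NaN
5     Ivy     14        2   Math        15.0
6     Ivy     13        6     CS        15.0
value_counts of student:
student
Ivy    4
Tom    2
Pia    1
Name: count, dtype: int64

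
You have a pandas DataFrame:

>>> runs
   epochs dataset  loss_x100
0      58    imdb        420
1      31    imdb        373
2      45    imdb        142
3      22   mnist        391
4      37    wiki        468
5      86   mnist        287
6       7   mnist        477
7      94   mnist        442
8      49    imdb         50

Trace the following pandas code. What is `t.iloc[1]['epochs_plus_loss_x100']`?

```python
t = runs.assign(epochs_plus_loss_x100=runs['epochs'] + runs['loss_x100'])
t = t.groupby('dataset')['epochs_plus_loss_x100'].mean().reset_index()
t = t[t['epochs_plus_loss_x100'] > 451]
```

add column epochs_plus_loss_x100 = runs['epochs'] + runs['loss_x100']:
   epochs dataset  loss_x100  epochs_plus_loss_x100
0      58    imdb        420                    478
1      31    imdb        373                    404
2      45    imdb        142                    187
3      22   mnist        391                    413
4      37    wiki        468                    505
5      86   mnist        287                    373
6       7   mnist        477                    484
7      94   mnist        442                    536
8      49    imdb         50                     99
group by dataset, mean of epochs_plus_loss_x100:
dataset
imdb     292.0
mnist    451.5
wiki     505.0
Name: epochs_plus_loss_x100, dtype: float64
reset_index():
  dataset  epochs_plus_loss_x100
0    imdb                  292.0
1   mnist                  451.5
2    wiki                  505.0
filter rows where epochs_plus_loss_x100 > 451:
  dataset  epochs_plus_loss_x100
1   mnist                  451.5
2    wiki                  505.0
Taking the value at position 1, column 'epochs_plus_loss_x100' gives 505.0.

505.0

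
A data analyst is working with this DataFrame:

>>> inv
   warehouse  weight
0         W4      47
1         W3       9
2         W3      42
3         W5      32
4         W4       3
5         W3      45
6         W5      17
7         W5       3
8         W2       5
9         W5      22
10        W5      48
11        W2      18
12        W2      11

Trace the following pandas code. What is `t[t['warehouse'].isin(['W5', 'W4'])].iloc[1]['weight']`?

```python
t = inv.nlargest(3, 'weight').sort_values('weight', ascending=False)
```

take 3 rows with largest weight:
   warehouse  weight
10        W5      48
0         W4      47
5         W3      45
sort by weight descending:
   warehouse  weight
10        W5      48
0         W4      47
5         W3      45
filter rows where warehouse in ['W5', 'W4']:
   warehouse  weight
10        W5      48
0         W4      47

47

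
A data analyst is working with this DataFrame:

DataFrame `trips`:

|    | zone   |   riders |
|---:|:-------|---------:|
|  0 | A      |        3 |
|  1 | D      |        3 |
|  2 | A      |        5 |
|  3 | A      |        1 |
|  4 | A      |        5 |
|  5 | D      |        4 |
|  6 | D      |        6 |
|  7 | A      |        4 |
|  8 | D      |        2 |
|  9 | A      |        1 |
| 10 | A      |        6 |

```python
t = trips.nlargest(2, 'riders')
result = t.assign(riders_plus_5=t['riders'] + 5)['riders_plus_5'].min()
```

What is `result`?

11

take 2 rows with largest riders:
   zone  riders
6     D       6
10    A       6
add column riders_plus_5 = t['riders'] + 5:
   zone  riders  riders_plus_5
6     D       6             11
10    A       6             11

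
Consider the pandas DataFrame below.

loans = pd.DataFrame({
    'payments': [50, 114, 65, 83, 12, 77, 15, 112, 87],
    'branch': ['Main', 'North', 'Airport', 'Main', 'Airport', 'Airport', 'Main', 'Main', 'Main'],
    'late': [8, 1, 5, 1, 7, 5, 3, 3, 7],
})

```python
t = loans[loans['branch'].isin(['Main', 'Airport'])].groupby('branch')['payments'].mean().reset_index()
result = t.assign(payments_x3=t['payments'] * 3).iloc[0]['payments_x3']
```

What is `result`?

154.0

filter rows where branch in ['Main', 'Airport']:
   payments   branch  late
0        50     Main     8
2        65  Airport     5
3        83     Main     1
4        12  Airport     7
5        77  Airport     5
6        15     Main     3
7       112     Main     3
8        87     Main     7
group by branch, mean of payments:
branch
Airport    51.333333
Main       69.400000
Name: payments, dtype: float64
reset_index():
    branch   payments
0  Airport  51.333333
1     Main  69.400000
add column payments_x3 = t['payments'] * 3:
    branch   payments  payments_x3
0  Airport  51.333333        154.0
1     Main  69.400000        208.2
Finally, value at position 0, column 'payments_x3' = 154.0.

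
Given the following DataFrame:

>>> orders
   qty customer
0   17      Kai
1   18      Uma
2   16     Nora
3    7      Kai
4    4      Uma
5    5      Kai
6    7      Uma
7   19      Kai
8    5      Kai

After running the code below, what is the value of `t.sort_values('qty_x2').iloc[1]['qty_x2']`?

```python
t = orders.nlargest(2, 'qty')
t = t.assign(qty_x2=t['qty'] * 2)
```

38

take 2 rows with largest qty:
   qty customer
7   19      Kai
1   18      Uma
add column qty_x2 = t['qty'] * 2:
   qty customer  qty_x2
7   19      Kai      38
1   18      Uma      36
sort by qty_x2:
   qty customer  qty_x2
1   18      Uma      36
7   19      Kai      38
Then the value at position 1, column 'qty_x2': 38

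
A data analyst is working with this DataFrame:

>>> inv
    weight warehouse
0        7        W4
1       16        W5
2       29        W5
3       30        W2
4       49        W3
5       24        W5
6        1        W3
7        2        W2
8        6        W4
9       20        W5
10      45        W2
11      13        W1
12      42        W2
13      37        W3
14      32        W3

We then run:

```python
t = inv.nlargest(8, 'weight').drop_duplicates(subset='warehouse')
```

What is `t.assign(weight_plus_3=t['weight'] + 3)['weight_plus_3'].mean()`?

take 8 rows with largest weight:
    weight warehouse
4       49        W3
10      45        W2
12      42        W2
13      37        W3
14      32        W3
3       30        W2
2       29        W5
5       24        W5
drop duplicate warehouse (keep=first):
    weight warehouse
4       49        W3
10      45        W2
2       29        W5
add column weight_plus_3 = t['weight'] + 3:
    weight warehouse  weight_plus_3
4       49        W3             52
10      45        W2             48
2       29        W5             32
So mean() = 44.0.

44.0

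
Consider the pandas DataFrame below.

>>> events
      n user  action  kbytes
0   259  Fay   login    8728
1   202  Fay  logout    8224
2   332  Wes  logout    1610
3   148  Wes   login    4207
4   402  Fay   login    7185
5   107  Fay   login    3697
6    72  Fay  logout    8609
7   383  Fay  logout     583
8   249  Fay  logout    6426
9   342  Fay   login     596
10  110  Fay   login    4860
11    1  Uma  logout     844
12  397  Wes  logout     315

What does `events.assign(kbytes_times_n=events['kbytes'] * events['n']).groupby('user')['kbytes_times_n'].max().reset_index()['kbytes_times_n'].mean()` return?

1170616.66667

add column kbytes_times_n = events['kbytes'] * events['n']:
      n user  action  kbytes  kbytes_times_n
0   259  Fay   login    8728         2260552
1   202  Fay  logout    8224         1661248
2   332  Wes  logout    1610          534520
3   148  Wes   login    4207          622636
4   402  Fay   login    7185         2888370
5   107  Fay   login    3697          395579
6    72  Fay  logout    8609          619848
7   383  Fay  logout     583          223289
8   249  Fay  logout    6426         1600074
9   342  Fay   login     596          203832
10  110  Fay   login    4860          534600
11    1  Uma  logout     844             844
12  397  Wes  logout     315          125055
group by user, max of kbytes_times_n:
user
Fay    2888370
Uma        844
Wes     622636
Name: kbytes_times_n, dtype: int64
reset_index():
  user  kbytes_times_n
0  Fay         2888370
1  Uma             844
2  Wes          622636
Then the mean of column 'kbytes_times_n': 1170616.66667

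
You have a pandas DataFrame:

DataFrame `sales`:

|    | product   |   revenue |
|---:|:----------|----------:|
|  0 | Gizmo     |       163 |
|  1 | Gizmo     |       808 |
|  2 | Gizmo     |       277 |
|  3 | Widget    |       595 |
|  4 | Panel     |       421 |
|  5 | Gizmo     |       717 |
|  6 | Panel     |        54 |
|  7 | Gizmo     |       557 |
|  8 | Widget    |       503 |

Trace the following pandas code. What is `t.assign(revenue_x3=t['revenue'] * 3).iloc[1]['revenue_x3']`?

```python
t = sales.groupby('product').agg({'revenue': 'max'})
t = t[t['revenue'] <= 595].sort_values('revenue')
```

group by product, max of revenue:
         revenue
product         
Gizmo        808
Panel        421
Widget       595
filter rows where revenue <= 595:
         revenue
product         
Panel        421
Widget       595
sort by revenue:
         revenue
product         
Panel        421
Widget       595
add column revenue_x3 = t['revenue'] * 3:
         revenue  revenue_x3
product                     
Panel        421        1263
Widget       595        1785
The value at position 1, column 'revenue_x3' is 1785.

1785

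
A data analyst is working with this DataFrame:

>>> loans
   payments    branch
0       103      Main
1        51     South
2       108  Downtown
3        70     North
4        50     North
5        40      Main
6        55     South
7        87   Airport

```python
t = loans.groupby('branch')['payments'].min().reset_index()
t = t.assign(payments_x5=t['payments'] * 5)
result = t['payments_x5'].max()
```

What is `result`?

540

group by branch, min of payments:
branch
Airport      87
Downtown    108
Main         40
North        50
South        51
Name: payments, dtype: int64
reset_index():
     branch  payments
0   Airport        87
1  Downtown       108
2      Main        40
3     North        50
4     South        51
add column payments_x5 = t['payments'] * 5:
     branch  payments  payments_x5
0   Airport        87          435
1  Downtown       108          540
2      Main        40          200
3     North        50          250
4     South        51          255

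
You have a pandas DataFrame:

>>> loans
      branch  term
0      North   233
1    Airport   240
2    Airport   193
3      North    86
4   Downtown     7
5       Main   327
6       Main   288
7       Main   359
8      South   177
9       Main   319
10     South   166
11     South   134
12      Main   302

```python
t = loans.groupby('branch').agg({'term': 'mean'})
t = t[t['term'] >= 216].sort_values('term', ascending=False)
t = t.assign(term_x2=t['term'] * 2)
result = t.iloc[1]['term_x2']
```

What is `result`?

group by branch, mean of term:
           term
branch         
Airport   216.5
Downtown    7.0
Main      319.0
North     159.5
South     159.0
filter rows where term >= 216:
          term
branch        
Airport  216.5
Main     319.0
sort by term descending:
          term
branch        
Main     319.0
Airport  216.5
add column term_x2 = t['term'] * 2:
          term  term_x2
branch                 
Main     319.0    638.0
Airport  216.5    433.0

433.0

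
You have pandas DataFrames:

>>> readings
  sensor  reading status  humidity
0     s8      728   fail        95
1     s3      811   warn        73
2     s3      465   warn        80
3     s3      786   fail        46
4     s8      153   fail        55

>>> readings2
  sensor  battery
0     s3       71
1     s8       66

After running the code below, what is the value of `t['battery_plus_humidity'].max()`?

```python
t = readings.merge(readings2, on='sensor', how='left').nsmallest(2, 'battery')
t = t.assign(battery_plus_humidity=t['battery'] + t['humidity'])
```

161

merge on 'sensor' (how='left') → 5 rows:
  sensor  reading status  humidity  battery
0     s8      728   fail        95       66
1     s3      811   warn        73       71
2     s3      465   warn        80       71
3     s3      786   fail        46       71
4     s8      153   fail        55       66
take 2 rows with smallest battery:
  sensor  reading status  humidity  battery
0     s8      728   fail        95       66
4     s8      153   fail        55       66
add column battery_plus_humidity = t['battery'] + t['humidity']:
  sensor  reading status  humidity  battery  battery_plus_humidity
0     s8      728   fail        95       66                    161
4     s8      153   fail        55       66                    121
Then the max of column 'battery_plus_humidity': 161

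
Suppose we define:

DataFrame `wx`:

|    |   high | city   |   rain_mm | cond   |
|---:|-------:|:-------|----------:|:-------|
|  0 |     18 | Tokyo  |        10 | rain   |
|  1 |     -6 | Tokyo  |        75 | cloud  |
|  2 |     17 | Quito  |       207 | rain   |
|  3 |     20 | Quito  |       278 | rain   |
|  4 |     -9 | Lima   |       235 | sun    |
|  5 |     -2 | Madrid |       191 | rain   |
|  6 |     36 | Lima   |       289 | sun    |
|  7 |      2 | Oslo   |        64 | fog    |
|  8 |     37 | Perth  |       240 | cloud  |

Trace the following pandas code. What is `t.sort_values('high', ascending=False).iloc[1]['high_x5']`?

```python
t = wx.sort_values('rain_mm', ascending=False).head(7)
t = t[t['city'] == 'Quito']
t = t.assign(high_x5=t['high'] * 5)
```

sort by rain_mm descending:
   high    city  rain_mm   cond
6    36    Lima      289    sun
3    20   Quito      278   rain
8    37   Perth      240  cloud
4    -9    Lima      235    sun
2    17   Quito      207   rain
5    -2  Madrid      191   rain
1    -6   Tokyo       75  cloud
7     2    Oslo       64    fog
0    18   Tokyo       10   rain
take first 7 rows:
   high    city  rain_mm   cond
6    36    Lima      289    sun
3    20   Quito      278   rain
8    37   Perth      240  cloud
4    -9    Lima      235    sun
2    17   Quito      207   rain
5    -2  Madrid      191   rain
1    -6   Tokyo       75  cloud
filter rows where city == 'Quito':
   high   city  rain_mm  cond
3    20  Quito      278  rain
2    17  Quito      207  rain
add column high_x5 = t['high'] * 5:
   high   city  rain_mm  cond  high_x5
3    20  Quito      278  rain      100
2    17  Quito      207  rain       85
sort by high descending:
   high   city  rain_mm  cond  high_x5
3    20  Quito      278  rain      100
2    17  Quito      207  rain       85
Reading off the value at position 1, column 'high_x5', we get 85.

85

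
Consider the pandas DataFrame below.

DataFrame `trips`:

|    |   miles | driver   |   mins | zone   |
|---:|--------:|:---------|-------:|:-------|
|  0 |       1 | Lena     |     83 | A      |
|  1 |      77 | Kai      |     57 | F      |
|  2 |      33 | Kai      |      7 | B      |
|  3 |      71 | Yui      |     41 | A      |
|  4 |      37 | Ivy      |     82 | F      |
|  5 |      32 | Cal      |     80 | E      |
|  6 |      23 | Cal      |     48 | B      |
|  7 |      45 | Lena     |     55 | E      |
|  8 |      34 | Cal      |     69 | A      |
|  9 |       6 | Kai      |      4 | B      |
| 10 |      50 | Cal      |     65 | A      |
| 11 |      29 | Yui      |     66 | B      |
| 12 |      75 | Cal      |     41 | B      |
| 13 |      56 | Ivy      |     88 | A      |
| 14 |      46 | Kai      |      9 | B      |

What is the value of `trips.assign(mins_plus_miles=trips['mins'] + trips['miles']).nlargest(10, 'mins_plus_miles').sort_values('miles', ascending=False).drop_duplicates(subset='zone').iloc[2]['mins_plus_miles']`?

112

add column mins_plus_miles = trips['mins'] + trips['miles']:
    miles driver  mins zone  mins_plus_miles
0       1   Lena    83    A               84
1      77    Kai    57    F              134
2      33    Kai     7    B               40
3      71    Yui    41    A              112
4      37    Ivy    82    F              119
5      32    Cal    80    E              112
6      23    Cal    48    B               71
7      45   Lena    55    E              100
8      34    Cal    69    A              103
9       6    Kai     4    B               10
10     50    Cal    65    A              115
11     29    Yui    66    B               95
12     75    Cal    41    B              116
13     56    Ivy    88    A              144
14     46    Kai     9    B               55
take 10 rows with largest mins_plus_miles:
    miles driver  mins zone  mins_plus_miles
13     56    Ivy    88    A              144
1      77    Kai    57    F              134
4      37    Ivy    82    F              119
12     75    Cal    41    B              116
10     50    Cal    65    A              115
3      71    Yui    41    A              112
5      32    Cal    80    E              112
8      34    Cal    69    A              103
7      45   Lena    55    E              100
11     29    Yui    66    B               95
sort by miles descending:
    miles driver  mins zone  mins_plus_miles
1      77    Kai    57    F              134
12     75    Cal    41    B              116
3      71    Yui    41    A              112
13     56    Ivy    88    A              144
10     50    Cal    65    A              115
7      45   Lena    55    E              100
4      37    Ivy    82    F              119
8      34    Cal    69    A              103
5      32    Cal    80    E              112
11     29    Yui    66    B               95
drop duplicate zone (keep=first):
    miles driver  mins zone  mins_plus_miles
1      77    Kai    57    F              134
12     75    Cal    41    B              116
3      71    Yui    41    A              112
7      45   Lena    55    E              100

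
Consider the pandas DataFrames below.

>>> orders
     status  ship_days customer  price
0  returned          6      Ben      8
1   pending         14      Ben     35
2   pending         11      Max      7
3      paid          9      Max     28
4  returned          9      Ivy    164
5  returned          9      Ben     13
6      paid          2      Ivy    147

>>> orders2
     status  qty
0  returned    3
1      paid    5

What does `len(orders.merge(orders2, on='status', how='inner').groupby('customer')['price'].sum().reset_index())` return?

merge on 'status' (how='inner') → 5 rows:
     status  ship_days customer  price  qty
0  returned          6      Ben      8    3
1      paid          9      Max     28    5
2  returned          9      Ivy    164    3
3  returned          9      Ben     13    3
4      paid          2      Ivy    147    5
group by customer, sum of price:
customer
Ben     21
Ivy    311
Max     28
Name: price, dtype: int64
reset_index():
  customer  price
0      Ben     21
1      Ivy    311
2      Max     28
Hence 3.

3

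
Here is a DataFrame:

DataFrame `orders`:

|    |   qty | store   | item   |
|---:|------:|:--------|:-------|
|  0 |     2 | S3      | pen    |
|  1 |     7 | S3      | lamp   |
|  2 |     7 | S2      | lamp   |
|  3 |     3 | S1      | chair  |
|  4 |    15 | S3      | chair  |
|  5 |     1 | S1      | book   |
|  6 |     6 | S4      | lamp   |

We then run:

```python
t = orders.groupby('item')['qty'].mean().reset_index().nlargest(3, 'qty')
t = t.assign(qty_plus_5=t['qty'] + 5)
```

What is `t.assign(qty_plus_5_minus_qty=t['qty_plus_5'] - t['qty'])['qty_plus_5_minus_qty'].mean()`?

group by item, mean of qty:
item
book     1.000000
chair    9.000000
lamp     6.666667
pen      2.000000
Name: qty, dtype: float64
reset_index():
    item       qty
0   book  1.000000
1  chair  9.000000
2   lamp  6.666667
3    pen  2.000000
take 3 rows with largest qty:
    item       qty
1  chair  9.000000
2   lamp  6.666667
3    pen  2.000000
add column qty_plus_5 = t['qty'] + 5:
    item       qty  qty_plus_5
1  chair  9.000000   14.000000
2   lamp  6.666667   11.666667
3    pen  2.000000    7.000000
add column qty_plus_5_minus_qty = t['qty_plus_5'] - t['qty']:
    item       qty  qty_plus_5  qty_plus_5_minus_qty
1  chair  9.000000   14.000000                   5.0
2   lamp  6.666667   11.666667                   5.0
3    pen  2.000000    7.000000                   5.0
mean of column 'qty_plus_5_minus_qty' → 5.0

5.0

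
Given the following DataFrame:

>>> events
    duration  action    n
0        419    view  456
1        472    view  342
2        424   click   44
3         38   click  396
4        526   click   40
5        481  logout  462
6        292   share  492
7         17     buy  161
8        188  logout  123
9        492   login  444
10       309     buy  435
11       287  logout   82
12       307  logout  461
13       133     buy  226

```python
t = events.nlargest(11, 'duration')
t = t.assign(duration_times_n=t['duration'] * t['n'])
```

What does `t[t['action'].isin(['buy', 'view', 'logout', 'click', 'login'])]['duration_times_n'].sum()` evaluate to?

1155454

take 11 rows with largest duration:
    duration  action    n
4        526   click   40
9        492   login  444
5        481  logout  462
1        472    view  342
2        424   click   44
0        419    view  456
10       309     buy  435
12       307  logout  461
6        292   share  492
11       287  logout   82
8        188  logout  123
add column duration_times_n = t['duration'] * t['n']:
    duration  action    n  duration_times_n
4        526   click   40             21040
9        492   login  444            218448
5        481  logout  462            222222
1        472    view  342            161424
2        424   click   44             18656
0        419    view  456            191064
10       309     buy  435            134415
12       307  logout  461            141527
6        292   share  492            143664
11       287  logout   82             23534
8        188  logout  123             23124
filter rows where action in ['buy', 'view', 'logout', 'click', 'login']:
    duration  action    n  duration_times_n
4        526   click   40             21040
9        492   login  444            218448
5        481  logout  462            222222
1        472    view  342            161424
2        424   click   44             18656
0        419    view  456            191064
10       309     buy  435            134415
12       307  logout  461            141527
11       287  logout   82             23534
8        188  logout  123             23124
Reading off the sum of column 'duration_times_n', we get 1155454.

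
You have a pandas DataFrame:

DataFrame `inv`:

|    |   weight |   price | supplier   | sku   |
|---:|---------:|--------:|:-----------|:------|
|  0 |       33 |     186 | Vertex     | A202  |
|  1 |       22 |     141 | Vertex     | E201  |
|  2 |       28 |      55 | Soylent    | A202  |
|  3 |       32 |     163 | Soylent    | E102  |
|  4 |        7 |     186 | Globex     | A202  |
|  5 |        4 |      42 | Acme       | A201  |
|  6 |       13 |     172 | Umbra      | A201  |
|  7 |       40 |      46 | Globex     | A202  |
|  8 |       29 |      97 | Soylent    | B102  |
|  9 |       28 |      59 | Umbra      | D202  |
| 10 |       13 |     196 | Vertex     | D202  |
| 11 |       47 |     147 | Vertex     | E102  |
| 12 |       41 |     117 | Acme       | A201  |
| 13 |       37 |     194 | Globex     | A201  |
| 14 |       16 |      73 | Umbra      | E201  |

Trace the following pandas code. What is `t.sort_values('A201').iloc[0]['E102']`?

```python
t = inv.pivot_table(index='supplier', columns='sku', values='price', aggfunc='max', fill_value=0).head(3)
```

163

pivot: rows=supplier, cols=sku, max(price):
sku       A201  A202  B102  D202  E102  E201
supplier                                    
Acme       117     0     0     0     0     0
Globex     194   186     0     0     0     0
Soylent      0    55    97     0   163     0
Umbra      172     0     0    59     0    73
Vertex       0   186     0   196   147   141
take first 3 rows:
sku       A201  A202  B102  D202  E102  E201
supplier                                    
Acme       117     0     0     0     0     0
Globex     194   186     0     0     0     0
Soylent      0    55    97     0   163     0
sort by A201:
sku       A201  A202  B102  D202  E102  E201
supplier                                    
Soylent      0    55    97     0   163     0
Acme       117     0     0     0     0     0
Globex     194   186     0     0     0     0
value at position 0, column 'E102' → 163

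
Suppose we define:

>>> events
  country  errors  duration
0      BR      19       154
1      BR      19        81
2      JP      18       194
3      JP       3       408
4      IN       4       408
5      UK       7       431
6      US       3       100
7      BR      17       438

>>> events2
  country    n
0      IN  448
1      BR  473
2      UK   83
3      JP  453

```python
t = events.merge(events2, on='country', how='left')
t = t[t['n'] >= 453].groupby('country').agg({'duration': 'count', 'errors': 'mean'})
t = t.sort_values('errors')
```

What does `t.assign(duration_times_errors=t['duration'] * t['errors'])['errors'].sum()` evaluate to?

merge on 'country' (how='left') → 8 rows:
  country  errors  duration      n
0      BR      19       154  473.0
1      BR      19        81  473.0
2      JP      18       194  453.0
3      JP       3       408  453.0
4      IN       4       408  448.0
5      UK       7       431   83.0
6      US       3       100    NaN
7      BR      17       438  473.0
filter rows where n >= 453:
  country  errors  duration      n
0      BR      19       154  473.0
1      BR      19        81  473.0
2      JP      18       194  453.0
3      JP       3       408  453.0
7      BR      17       438  473.0
group by country: count(duration), mean(errors):
         duration     errors
country                     
BR              3  18.333333
JP              2  10.500000
sort by errors:
         duration     errors
country                     
JP              2  10.500000
BR              3  18.333333
add column duration_times_errors = t['duration'] * t['errors']:
         duration     errors  duration_times_errors
country                                            
JP              2  10.500000                   21.0
BR              3  18.333333                   55.0

28.8333333333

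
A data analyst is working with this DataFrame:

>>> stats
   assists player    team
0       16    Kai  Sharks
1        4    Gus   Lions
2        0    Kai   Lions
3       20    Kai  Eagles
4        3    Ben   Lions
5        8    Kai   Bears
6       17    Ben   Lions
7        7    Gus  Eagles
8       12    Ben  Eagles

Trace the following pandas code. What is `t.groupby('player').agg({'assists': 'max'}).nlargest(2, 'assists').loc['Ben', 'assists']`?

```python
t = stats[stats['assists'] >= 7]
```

filter rows where assists >= 7:
   assists player    team
0       16    Kai  Sharks
3       20    Kai  Eagles
5        8    Kai   Bears
6       17    Ben   Lions
7        7    Gus  Eagles
8       12    Ben  Eagles
group by player, max of assists:
        assists
player         
Ben          17
Gus           7
Kai          20
take 2 rows with largest assists:
        assists
player         
Kai          20
Ben          17
Taking the value at row 'Ben', column 'assists' gives 17.

17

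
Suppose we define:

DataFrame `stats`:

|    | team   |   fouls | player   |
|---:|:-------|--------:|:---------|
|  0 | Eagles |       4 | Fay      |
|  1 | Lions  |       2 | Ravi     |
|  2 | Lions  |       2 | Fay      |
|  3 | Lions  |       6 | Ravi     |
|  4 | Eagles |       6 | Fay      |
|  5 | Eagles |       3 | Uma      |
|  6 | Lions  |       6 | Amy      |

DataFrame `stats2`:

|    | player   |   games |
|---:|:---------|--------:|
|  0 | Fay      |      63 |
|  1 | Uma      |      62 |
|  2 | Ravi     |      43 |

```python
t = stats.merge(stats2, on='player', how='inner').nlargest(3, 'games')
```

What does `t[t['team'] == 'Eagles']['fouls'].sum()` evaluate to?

10

merge on 'player' (how='inner') → 6 rows:
     team  fouls player  games
0  Eagles      4    Fay     63
1   Lions      2   Ravi     43
2   Lions      2    Fay     63
3   Lions      6   Ravi     43
4  Eagles      6    Fay     63
5  Eagles      3    Uma     62
take 3 rows with largest games:
     team  fouls player  games
0  Eagles      4    Fay     63
2   Lions      2    Fay     63
4  Eagles      6    Fay     63
filter rows where team == 'Eagles':
     team  fouls player  games
0  Eagles      4    Fay     63
4  Eagles      6    Fay     63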